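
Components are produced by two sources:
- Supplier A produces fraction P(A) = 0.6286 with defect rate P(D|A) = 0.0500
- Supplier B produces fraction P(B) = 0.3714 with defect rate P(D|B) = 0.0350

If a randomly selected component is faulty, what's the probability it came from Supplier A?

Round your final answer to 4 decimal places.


Let A = from Supplier A, D = faulty

Given:
- P(A) = 0.6286, P(B) = 0.3714
- P(D|A) = 0.0500, P(D|B) = 0.0350

Step 1: Find P(D)
P(D) = P(D|A)P(A) + P(D|B)P(B)
     = 0.0500 × 0.6286 + 0.0350 × 0.3714
     = 0.03143000 + 0.01299900
     = 0.04442900

Step 2: Apply Bayes' theorem
P(A|D) = P(D|A)P(A) / P(D)
       = 0.03143000 / 0.04442900
       = 0.7074


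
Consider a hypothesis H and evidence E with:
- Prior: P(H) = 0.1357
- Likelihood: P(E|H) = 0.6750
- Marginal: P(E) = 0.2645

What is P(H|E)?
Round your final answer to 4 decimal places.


Using Bayes' theorem:

P(H|E) = P(E|H) × P(H) / P(E)
       = 0.6750 × 0.1357 / 0.2645
       = 0.09159750 / 0.2645
       = 0.3463

The evidence strengthens our belief in H.
Prior: 0.1357 → Posterior: 0.3463


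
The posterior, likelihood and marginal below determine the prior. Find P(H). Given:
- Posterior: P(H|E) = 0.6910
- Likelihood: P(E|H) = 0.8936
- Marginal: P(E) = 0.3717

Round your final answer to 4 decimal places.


From Bayes' theorem: P(H|E) = P(E|H) × P(H) / P(E)

Rearranging for P(H):
P(H) = P(H|E) × P(E) / P(E|H)
     = 0.6910 × 0.3717 / 0.8936
     = 0.25684470 / 0.8936
     = 0.2874


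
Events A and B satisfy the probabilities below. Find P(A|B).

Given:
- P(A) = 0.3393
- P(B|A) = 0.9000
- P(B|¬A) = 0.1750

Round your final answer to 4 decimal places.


Bayes' theorem: P(A|B) = P(B|A) × P(A) / P(B)

Step 1: Calculate P(B) using law of total probability
P(B) = P(B|A)P(A) + P(B|¬A)P(¬A)
     = 0.9000 × 0.3393 + 0.1750 × 0.6607
     = 0.30537000 + 0.11562250
     = 0.42099250

Step 2: Apply Bayes' theorem
P(A|B) = P(B|A) × P(A) / P(B)
       = 0.30537000 / 0.42099250
       = 0.7254


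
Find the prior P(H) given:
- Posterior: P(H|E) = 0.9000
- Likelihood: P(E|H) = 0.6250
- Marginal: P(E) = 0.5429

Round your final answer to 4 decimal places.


From Bayes' theorem: P(H|E) = P(E|H) × P(H) / P(E)

Rearranging for P(H):
P(H) = P(H|E) × P(E) / P(E|H)
     = 0.9000 × 0.5429 / 0.6250
     = 0.48861000 / 0.6250
     = 0.7818


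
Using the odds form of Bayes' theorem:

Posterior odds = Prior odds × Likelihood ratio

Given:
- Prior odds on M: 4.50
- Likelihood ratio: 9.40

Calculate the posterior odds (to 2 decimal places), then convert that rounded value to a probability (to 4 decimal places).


Step 1: Calculate posterior odds
Posterior odds = Prior odds × LR
               = 4.50 × 9.40
               = 42.30

Step 2: Convert to probability
P(M|E) = Posterior odds / (1 + Posterior odds)
       = 42.30 / (1 + 42.30)
       = 42.30 / 43.30
       = 0.9769

The evidence increased P(M) from 0.8182 to 0.9769.


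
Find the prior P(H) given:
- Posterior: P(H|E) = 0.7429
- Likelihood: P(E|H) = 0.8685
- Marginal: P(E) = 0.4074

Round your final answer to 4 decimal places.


From Bayes' theorem: P(H|E) = P(E|H) × P(H) / P(E)

Rearranging for P(H):
P(H) = P(H|E) × P(E) / P(E|H)
     = 0.7429 × 0.4074 / 0.8685
     = 0.30265746 / 0.8685
     = 0.3485


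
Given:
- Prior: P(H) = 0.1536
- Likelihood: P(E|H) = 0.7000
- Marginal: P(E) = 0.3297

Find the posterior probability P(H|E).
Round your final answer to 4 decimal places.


Using Bayes' theorem:

P(H|E) = P(E|H) × P(H) / P(E)
       = 0.7000 × 0.1536 / 0.3297
       = 0.10752000 / 0.3297
       = 0.3261

The evidence strengthens our belief in H.
Prior: 0.1536 → Posterior: 0.3261


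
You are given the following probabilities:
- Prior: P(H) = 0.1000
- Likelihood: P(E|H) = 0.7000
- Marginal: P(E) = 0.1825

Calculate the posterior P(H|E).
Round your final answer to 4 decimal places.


Using Bayes' theorem:

P(H|E) = P(E|H) × P(H) / P(E)
       = 0.7000 × 0.1000 / 0.1825
       = 0.07000000 / 0.1825
       = 0.3836

The evidence strengthens our belief in H.
Prior: 0.1000 → Posterior: 0.3836


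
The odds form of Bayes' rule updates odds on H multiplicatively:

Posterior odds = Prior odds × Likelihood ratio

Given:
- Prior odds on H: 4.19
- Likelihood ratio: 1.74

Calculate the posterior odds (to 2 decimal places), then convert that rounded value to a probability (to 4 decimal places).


Step 1: Calculate posterior odds
Posterior odds = Prior odds × LR
               = 4.19 × 1.74
               = 7.29

Step 2: Convert to probability
P(H|E) = Posterior odds / (1 + Posterior odds)
       = 7.29 / (1 + 7.29)
       = 7.29 / 8.29
       = 0.8794

The evidence increased P(H) from 0.8073 to 0.8794.


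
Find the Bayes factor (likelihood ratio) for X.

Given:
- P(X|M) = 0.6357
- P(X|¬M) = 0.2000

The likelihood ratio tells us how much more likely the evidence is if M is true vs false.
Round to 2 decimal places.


Likelihood Ratio (LR) = P(X|M) / P(X|¬M)

LR = 0.6357 / 0.2000
   = 3.18

The evidence is 3.18 times more likely if M is true than if M is false.
LR > 1, so observing X raises the odds in favor of M.


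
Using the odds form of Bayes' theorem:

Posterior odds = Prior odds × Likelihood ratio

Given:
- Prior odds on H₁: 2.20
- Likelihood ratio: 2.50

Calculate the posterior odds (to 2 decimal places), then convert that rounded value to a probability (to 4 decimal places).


Step 1: Calculate posterior odds
Posterior odds = Prior odds × LR
               = 2.20 × 2.50
               = 5.50

Step 2: Convert to probability
P(H₁|E) = Posterior odds / (1 + Posterior odds)
       = 5.50 / (1 + 5.50)
       = 5.50 / 6.50
       = 0.8462

The evidence increased P(H₁) from 0.6875 to 0.8462.


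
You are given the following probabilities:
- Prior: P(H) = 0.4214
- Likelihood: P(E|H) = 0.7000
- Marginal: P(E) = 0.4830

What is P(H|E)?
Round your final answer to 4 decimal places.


Using Bayes' theorem:

P(H|E) = P(E|H) × P(H) / P(E)
       = 0.7000 × 0.4214 / 0.4830
       = 0.29498000 / 0.4830
       = 0.6107

The evidence strengthens our belief in H.
Prior: 0.4214 → Posterior: 0.6107


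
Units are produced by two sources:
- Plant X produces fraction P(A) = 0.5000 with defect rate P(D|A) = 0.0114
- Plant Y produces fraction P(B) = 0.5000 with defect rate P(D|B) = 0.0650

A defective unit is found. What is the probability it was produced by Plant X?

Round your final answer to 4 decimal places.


Let A = from Plant X, D = defective

Given:
- P(A) = 0.5000, P(B) = 0.5000
- P(D|A) = 0.0114, P(D|B) = 0.0650

Step 1: Find P(D)
P(D) = P(D|A)P(A) + P(D|B)P(B)
     = 0.0114 × 0.5000 + 0.0650 × 0.5000
     = 0.00570000 + 0.03250000
     = 0.03820000

Step 2: Apply Bayes' theorem
P(A|D) = P(D|A)P(A) / P(D)
       = 0.00570000 / 0.03820000
       = 0.1492


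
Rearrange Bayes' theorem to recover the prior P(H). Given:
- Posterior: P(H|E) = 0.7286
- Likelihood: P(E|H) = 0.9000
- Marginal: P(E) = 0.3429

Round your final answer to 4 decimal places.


From Bayes' theorem: P(H|E) = P(E|H) × P(H) / P(E)

Rearranging for P(H):
P(H) = P(H|E) × P(E) / P(E|H)
     = 0.7286 × 0.3429 / 0.9000
     = 0.24983694 / 0.9000
     = 0.2776


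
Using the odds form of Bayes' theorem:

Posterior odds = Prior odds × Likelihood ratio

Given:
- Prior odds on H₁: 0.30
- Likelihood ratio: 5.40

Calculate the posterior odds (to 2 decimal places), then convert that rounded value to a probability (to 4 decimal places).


Step 1: Calculate posterior odds
Posterior odds = Prior odds × LR
               = 0.30 × 5.40
               = 1.62

Step 2: Convert to probability
P(H₁|E) = Posterior odds / (1 + Posterior odds)
       = 1.62 / (1 + 1.62)
       = 1.62 / 2.62
       = 0.6183

The evidence increased P(H₁) from 0.2308 to 0.6183.


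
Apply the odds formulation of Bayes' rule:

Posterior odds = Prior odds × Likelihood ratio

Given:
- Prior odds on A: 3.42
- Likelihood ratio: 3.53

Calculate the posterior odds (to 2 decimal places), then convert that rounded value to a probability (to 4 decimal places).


Step 1: Calculate posterior odds
Posterior odds = Prior odds × LR
               = 3.42 × 3.53
               = 12.07

Step 2: Convert to probability
P(A|E) = Posterior odds / (1 + Posterior odds)
       = 12.07 / (1 + 12.07)
       = 12.07 / 13.07
       = 0.9235

The evidence increased P(A) from 0.7738 to 0.9235.


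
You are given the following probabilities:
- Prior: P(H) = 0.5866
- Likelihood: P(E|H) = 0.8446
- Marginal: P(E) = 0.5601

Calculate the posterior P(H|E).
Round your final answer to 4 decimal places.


Using Bayes' theorem:

P(H|E) = P(E|H) × P(H) / P(E)
       = 0.8446 × 0.5866 / 0.5601
       = 0.49544236 / 0.5601
       = 0.8846

The evidence strengthens our belief in H.
Prior: 0.5866 → Posterior: 0.8846


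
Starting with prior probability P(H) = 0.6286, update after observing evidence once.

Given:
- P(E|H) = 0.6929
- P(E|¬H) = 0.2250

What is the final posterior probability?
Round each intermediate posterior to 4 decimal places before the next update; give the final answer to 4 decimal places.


Sequential Bayesian updating:

Initial prior: P(H) = 0.6286

Update 1:
  P(E) = 0.6929 × 0.6286 + 0.2250 × 0.3714 = 0.43555694 + 0.08356500 = 0.51912194
  P(H|E) = 0.43555694 / 0.51912194 = 0.8390

Final posterior: 0.8390


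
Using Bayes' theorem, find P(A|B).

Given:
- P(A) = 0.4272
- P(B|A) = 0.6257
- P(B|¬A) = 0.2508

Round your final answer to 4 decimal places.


Bayes' theorem: P(A|B) = P(B|A) × P(A) / P(B)

Step 1: Calculate P(B) using law of total probability
P(B) = P(B|A)P(A) + P(B|¬A)P(¬A)
     = 0.6257 × 0.4272 + 0.2508 × 0.5728
     = 0.26729904 + 0.14365824
     = 0.41095728

Step 2: Apply Bayes' theorem
P(A|B) = P(B|A) × P(A) / P(B)
       = 0.26729904 / 0.41095728
       = 0.6504


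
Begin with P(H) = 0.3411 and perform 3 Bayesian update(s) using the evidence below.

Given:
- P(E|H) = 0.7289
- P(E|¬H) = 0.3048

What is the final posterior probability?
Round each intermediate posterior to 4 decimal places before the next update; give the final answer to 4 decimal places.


Sequential Bayesian updating:

Initial prior: P(H) = 0.3411

Update 1:
  P(E) = 0.7289 × 0.3411 + 0.3048 × 0.6589 = 0.24862779 + 0.20083272 = 0.44946051
  P(H|E) = 0.24862779 / 0.44946051 = 0.5532

Update 2:
  P(E) = 0.7289 × 0.5532 + 0.3048 × 0.4468 = 0.40322748 + 0.13618464 = 0.53941212
  P(H|E) = 0.40322748 / 0.53941212 = 0.7475

Update 3:
  P(E) = 0.7289 × 0.7475 + 0.3048 × 0.2525 = 0.54485275 + 0.07696200 = 0.62181475
  P(H|E) = 0.54485275 / 0.62181475 = 0.8762

Final posterior: 0.8762


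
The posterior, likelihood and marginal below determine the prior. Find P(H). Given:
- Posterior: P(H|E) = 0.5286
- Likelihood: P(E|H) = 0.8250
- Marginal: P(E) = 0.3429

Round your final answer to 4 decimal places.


From Bayes' theorem: P(H|E) = P(E|H) × P(H) / P(E)

Rearranging for P(H):
P(H) = P(H|E) × P(E) / P(E|H)
     = 0.5286 × 0.3429 / 0.8250
     = 0.18125694 / 0.8250
     = 0.2197


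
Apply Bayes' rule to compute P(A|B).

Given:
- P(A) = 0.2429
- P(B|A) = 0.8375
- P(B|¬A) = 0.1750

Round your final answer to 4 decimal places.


Bayes' theorem: P(A|B) = P(B|A) × P(A) / P(B)

Step 1: Calculate P(B) using law of total probability
P(B) = P(B|A)P(A) + P(B|¬A)P(¬A)
     = 0.8375 × 0.2429 + 0.1750 × 0.7571
     = 0.20342875 + 0.13249250
     = 0.33592125

Step 2: Apply Bayes' theorem
P(A|B) = P(B|A) × P(A) / P(B)
       = 0.20342875 / 0.33592125
       = 0.6056


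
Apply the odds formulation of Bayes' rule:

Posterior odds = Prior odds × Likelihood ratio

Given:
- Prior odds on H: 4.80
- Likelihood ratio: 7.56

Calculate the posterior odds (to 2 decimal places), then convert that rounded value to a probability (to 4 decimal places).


Step 1: Calculate posterior odds
Posterior odds = Prior odds × LR
               = 4.80 × 7.56
               = 36.29

Step 2: Convert to probability
P(H|E) = Posterior odds / (1 + Posterior odds)
       = 36.29 / (1 + 36.29)
       = 36.29 / 37.29
       = 0.9732

The evidence increased P(H) from 0.8276 to 0.9732.


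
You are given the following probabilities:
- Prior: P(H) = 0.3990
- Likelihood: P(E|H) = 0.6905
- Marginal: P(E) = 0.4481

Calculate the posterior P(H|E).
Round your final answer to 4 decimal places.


Using Bayes' theorem:

P(H|E) = P(E|H) × P(H) / P(E)
       = 0.6905 × 0.3990 / 0.4481
       = 0.27550950 / 0.4481
       = 0.6148

The evidence strengthens our belief in H.
Prior: 0.3990 → Posterior: 0.6148


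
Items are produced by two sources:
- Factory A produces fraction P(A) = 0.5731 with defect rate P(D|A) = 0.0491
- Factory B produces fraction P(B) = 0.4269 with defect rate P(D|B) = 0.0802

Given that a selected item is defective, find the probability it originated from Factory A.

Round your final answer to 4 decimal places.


Let A = from Factory A, D = defective

Given:
- P(A) = 0.5731, P(B) = 0.4269
- P(D|A) = 0.0491, P(D|B) = 0.0802

Step 1: Find P(D)
P(D) = P(D|A)P(A) + P(D|B)P(B)
     = 0.0491 × 0.5731 + 0.0802 × 0.4269
     = 0.02813921 + 0.03423738
     = 0.06237659

Step 2: Apply Bayes' theorem
P(A|D) = P(D|A)P(A) / P(D)
       = 0.02813921 / 0.06237659
       = 0.4511


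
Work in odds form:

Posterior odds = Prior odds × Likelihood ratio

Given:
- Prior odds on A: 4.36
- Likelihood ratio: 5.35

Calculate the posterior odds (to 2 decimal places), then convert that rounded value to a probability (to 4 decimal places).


Step 1: Calculate posterior odds
Posterior odds = Prior odds × LR
               = 4.36 × 5.35
               = 23.33

Step 2: Convert to probability
P(A|E) = Posterior odds / (1 + Posterior odds)
       = 23.33 / (1 + 23.33)
       = 23.33 / 24.33
       = 0.9589

The evidence increased P(A) from 0.8134 to 0.9589.


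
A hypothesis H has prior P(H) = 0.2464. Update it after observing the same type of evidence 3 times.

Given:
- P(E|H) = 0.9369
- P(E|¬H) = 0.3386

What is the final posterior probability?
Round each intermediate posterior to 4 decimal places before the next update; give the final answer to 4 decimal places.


Sequential Bayesian updating:

Initial prior: P(H) = 0.2464

Update 1:
  P(E) = 0.9369 × 0.2464 + 0.3386 × 0.7536 = 0.23085216 + 0.25516896 = 0.48602112
  P(H|E) = 0.23085216 / 0.48602112 = 0.4750

Update 2:
  P(E) = 0.9369 × 0.4750 + 0.3386 × 0.5250 = 0.44502750 + 0.17776500 = 0.62279250
  P(H|E) = 0.44502750 / 0.62279250 = 0.7146

Update 3:
  P(E) = 0.9369 × 0.7146 + 0.3386 × 0.2854 = 0.66950874 + 0.09663644 = 0.76614518
  P(H|E) = 0.66950874 / 0.76614518 = 0.8739

Final posterior: 0.8739


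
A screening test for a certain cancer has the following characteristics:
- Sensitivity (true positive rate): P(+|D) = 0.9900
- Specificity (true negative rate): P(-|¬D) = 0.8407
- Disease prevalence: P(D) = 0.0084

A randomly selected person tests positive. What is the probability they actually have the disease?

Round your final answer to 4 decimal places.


Let D = has disease, + = positive test

Given:
- P(D) = 0.0084 (prevalence)
- P(+|D) = 0.9900 (sensitivity)
- P(-|¬D) = 0.8407 (specificity)
- P(+|¬D) = 0.1593 (false positive rate = 1 - specificity)

Step 1: Find P(+)
P(+) = P(+|D)P(D) + P(+|¬D)P(¬D)
     = 0.9900 × 0.0084 + 0.1593 × 0.9916
     = 0.00831600 + 0.15796188
     = 0.16627788

Step 2: Apply Bayes' theorem for P(D|+)
P(D|+) = P(+|D)P(D) / P(+)
       = 0.00831600 / 0.16627788
       = 0.0500


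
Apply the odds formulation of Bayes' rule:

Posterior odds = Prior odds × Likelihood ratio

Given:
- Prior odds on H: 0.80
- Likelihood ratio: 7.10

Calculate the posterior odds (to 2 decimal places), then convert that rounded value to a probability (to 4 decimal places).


Step 1: Calculate posterior odds
Posterior odds = Prior odds × LR
               = 0.80 × 7.10
               = 5.68

Step 2: Convert to probability
P(H|E) = Posterior odds / (1 + Posterior odds)
       = 5.68 / (1 + 5.68)
       = 5.68 / 6.68
       = 0.8503

The evidence increased P(H) from 0.4444 to 0.8503.


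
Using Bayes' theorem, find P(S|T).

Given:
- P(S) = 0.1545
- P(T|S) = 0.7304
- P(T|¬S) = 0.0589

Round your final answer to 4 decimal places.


Bayes' theorem: P(S|T) = P(T|S) × P(S) / P(T)

Step 1: Calculate P(T) using law of total probability
P(T) = P(T|S)P(S) + P(T|¬S)P(¬S)
     = 0.7304 × 0.1545 + 0.0589 × 0.8455
     = 0.11284680 + 0.04979995
     = 0.16264675

Step 2: Apply Bayes' theorem
P(S|T) = P(T|S) × P(S) / P(T)
       = 0.11284680 / 0.16264675
       = 0.6938


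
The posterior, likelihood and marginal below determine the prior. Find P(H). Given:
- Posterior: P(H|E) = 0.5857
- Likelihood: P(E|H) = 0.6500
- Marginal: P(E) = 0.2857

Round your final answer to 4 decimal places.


From Bayes' theorem: P(H|E) = P(E|H) × P(H) / P(E)

Rearranging for P(H):
P(H) = P(H|E) × P(E) / P(E|H)
     = 0.5857 × 0.2857 / 0.6500
     = 0.16733449 / 0.6500
     = 0.2574


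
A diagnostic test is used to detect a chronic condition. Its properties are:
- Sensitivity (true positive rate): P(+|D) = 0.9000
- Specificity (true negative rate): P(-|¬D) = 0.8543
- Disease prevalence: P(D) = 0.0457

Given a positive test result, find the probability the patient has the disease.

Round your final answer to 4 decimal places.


Let D = has disease, + = positive test

Given:
- P(D) = 0.0457 (prevalence)
- P(+|D) = 0.9000 (sensitivity)
- P(-|¬D) = 0.8543 (specificity)
- P(+|¬D) = 0.1457 (false positive rate = 1 - specificity)

Step 1: Find P(+)
P(+) = P(+|D)P(D) + P(+|¬D)P(¬D)
     = 0.9000 × 0.0457 + 0.1457 × 0.9543
     = 0.04113000 + 0.13904151
     = 0.18017151

Step 2: Apply Bayes' theorem for P(D|+)
P(D|+) = P(+|D)P(D) / P(+)
       = 0.04113000 / 0.18017151
       = 0.2283


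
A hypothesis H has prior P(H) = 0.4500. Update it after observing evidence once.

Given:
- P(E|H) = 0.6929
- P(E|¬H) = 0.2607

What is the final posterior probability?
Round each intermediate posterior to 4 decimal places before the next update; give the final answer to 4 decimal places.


Sequential Bayesian updating:

Initial prior: P(H) = 0.4500

Update 1:
  P(E) = 0.6929 × 0.4500 + 0.2607 × 0.5500 = 0.31180500 + 0.14338500 = 0.45519000
  P(H|E) = 0.31180500 / 0.45519000 = 0.6850

Final posterior: 0.6850


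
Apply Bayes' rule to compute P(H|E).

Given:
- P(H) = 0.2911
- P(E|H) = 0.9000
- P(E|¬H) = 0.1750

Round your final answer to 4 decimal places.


Bayes' theorem: P(H|E) = P(E|H) × P(H) / P(E)

Step 1: Calculate P(E) using law of total probability
P(E) = P(E|H)P(H) + P(E|¬H)P(¬H)
     = 0.9000 × 0.2911 + 0.1750 × 0.7089
     = 0.26199000 + 0.12405750
     = 0.38604750

Step 2: Apply Bayes' theorem
P(H|E) = P(E|H) × P(H) / P(E)
       = 0.26199000 / 0.38604750
       = 0.6786


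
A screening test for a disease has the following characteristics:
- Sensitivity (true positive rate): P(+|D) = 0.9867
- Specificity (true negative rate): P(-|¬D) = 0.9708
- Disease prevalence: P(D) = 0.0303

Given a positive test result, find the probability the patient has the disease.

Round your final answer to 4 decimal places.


Let D = has disease, + = positive test

Given:
- P(D) = 0.0303 (prevalence)
- P(+|D) = 0.9867 (sensitivity)
- P(-|¬D) = 0.9708 (specificity)
- P(+|¬D) = 0.0292 (false positive rate = 1 - specificity)

Step 1: Find P(+)
P(+) = P(+|D)P(D) + P(+|¬D)P(¬D)
     = 0.9867 × 0.0303 + 0.0292 × 0.9697
     = 0.02989701 + 0.02831524
     = 0.05821225

Step 2: Apply Bayes' theorem for P(D|+)
P(D|+) = P(+|D)P(D) / P(+)
       = 0.02989701 / 0.05821225
       = 0.5136


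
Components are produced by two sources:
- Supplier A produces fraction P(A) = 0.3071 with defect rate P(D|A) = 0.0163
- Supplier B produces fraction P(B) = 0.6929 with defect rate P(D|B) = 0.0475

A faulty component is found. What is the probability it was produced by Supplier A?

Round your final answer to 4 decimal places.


Let A = from Supplier A, D = faulty

Given:
- P(A) = 0.3071, P(B) = 0.6929
- P(D|A) = 0.0163, P(D|B) = 0.0475

Step 1: Find P(D)
P(D) = P(D|A)P(A) + P(D|B)P(B)
     = 0.0163 × 0.3071 + 0.0475 × 0.6929
     = 0.00500573 + 0.03291275
     = 0.03791848

Step 2: Apply Bayes' theorem
P(A|D) = P(D|A)P(A) / P(D)
       = 0.00500573 / 0.03791848
       = 0.1320


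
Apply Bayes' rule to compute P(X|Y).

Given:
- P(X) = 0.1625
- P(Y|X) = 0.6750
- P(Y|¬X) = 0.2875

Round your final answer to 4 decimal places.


Bayes' theorem: P(X|Y) = P(Y|X) × P(X) / P(Y)

Step 1: Calculate P(Y) using law of total probability
P(Y) = P(Y|X)P(X) + P(Y|¬X)P(¬X)
     = 0.6750 × 0.1625 + 0.2875 × 0.8375
     = 0.10968750 + 0.24078125
     = 0.35046875

Step 2: Apply Bayes' theorem
P(X|Y) = P(Y|X) × P(X) / P(Y)
       = 0.10968750 / 0.35046875
       = 0.3130


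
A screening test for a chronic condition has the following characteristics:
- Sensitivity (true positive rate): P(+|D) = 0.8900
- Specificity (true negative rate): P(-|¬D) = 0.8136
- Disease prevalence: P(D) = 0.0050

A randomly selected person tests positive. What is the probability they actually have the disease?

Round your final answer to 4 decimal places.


Let D = has disease, + = positive test

Given:
- P(D) = 0.0050 (prevalence)
- P(+|D) = 0.8900 (sensitivity)
- P(-|¬D) = 0.8136 (specificity)
- P(+|¬D) = 0.1864 (false positive rate = 1 - specificity)

Step 1: Find P(+)
P(+) = P(+|D)P(D) + P(+|¬D)P(¬D)
     = 0.8900 × 0.0050 + 0.1864 × 0.9950
     = 0.00445000 + 0.18546800
     = 0.18991800

Step 2: Apply Bayes' theorem for P(D|+)
P(D|+) = P(+|D)P(D) / P(+)
       = 0.00445000 / 0.18991800
       = 0.0234


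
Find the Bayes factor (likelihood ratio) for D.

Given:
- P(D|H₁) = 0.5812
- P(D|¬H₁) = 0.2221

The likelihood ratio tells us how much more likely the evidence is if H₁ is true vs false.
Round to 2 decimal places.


Likelihood Ratio (LR) = P(D|H₁) / P(D|¬H₁)

LR = 0.5812 / 0.2221
   = 2.62

The evidence is 2.62 times more likely if H₁ is true than if H₁ is false.
LR > 1, so observing D raises the odds in favor of H₁.


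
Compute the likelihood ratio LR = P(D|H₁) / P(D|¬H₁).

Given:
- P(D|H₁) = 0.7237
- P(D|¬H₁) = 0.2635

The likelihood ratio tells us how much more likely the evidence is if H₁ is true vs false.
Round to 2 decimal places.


Likelihood Ratio (LR) = P(D|H₁) / P(D|¬H₁)

LR = 0.7237 / 0.2635
   = 2.75

The evidence is 2.75 times more likely if H₁ is true than if H₁ is false.
Because LR exceeds 1, D is evidence for H₁.


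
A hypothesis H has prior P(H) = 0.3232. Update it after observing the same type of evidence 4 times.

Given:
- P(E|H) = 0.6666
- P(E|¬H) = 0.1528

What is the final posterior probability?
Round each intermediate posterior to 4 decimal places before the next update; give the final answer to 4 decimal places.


Sequential Bayesian updating:

Initial prior: P(H) = 0.3232

Update 1:
  P(E) = 0.6666 × 0.3232 + 0.1528 × 0.6768 = 0.21544512 + 0.10341504 = 0.31886016
  P(H|E) = 0.21544512 / 0.31886016 = 0.6757

Update 2:
  P(E) = 0.6666 × 0.6757 + 0.1528 × 0.3243 = 0.45042162 + 0.04955304 = 0.49997466
  P(H|E) = 0.45042162 / 0.49997466 = 0.9009

Update 3:
  P(E) = 0.6666 × 0.9009 + 0.1528 × 0.0991 = 0.60053994 + 0.01514248 = 0.61568242
  P(H|E) = 0.60053994 / 0.61568242 = 0.9754

Update 4:
  P(E) = 0.6666 × 0.9754 + 0.1528 × 0.0246 = 0.65020164 + 0.00375888 = 0.65396052
  P(H|E) = 0.65020164 / 0.65396052 = 0.9943

Final posterior: 0.9943


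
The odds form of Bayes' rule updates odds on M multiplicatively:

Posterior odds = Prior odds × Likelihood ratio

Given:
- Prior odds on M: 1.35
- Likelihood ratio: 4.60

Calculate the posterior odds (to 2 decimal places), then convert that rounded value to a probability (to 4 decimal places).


Step 1: Calculate posterior odds
Posterior odds = Prior odds × LR
               = 1.35 × 4.60
               = 6.21

Step 2: Convert to probability
P(M|E) = Posterior odds / (1 + Posterior odds)
       = 6.21 / (1 + 6.21)
       = 6.21 / 7.21
       = 0.8613

The evidence increased P(M) from 0.5745 to 0.8613.


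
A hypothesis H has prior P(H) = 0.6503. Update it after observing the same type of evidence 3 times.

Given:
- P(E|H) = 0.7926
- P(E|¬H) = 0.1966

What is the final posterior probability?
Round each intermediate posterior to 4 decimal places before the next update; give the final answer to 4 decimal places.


Sequential Bayesian updating:

Initial prior: P(H) = 0.6503

Update 1:
  P(E) = 0.7926 × 0.6503 + 0.1966 × 0.3497 = 0.51542778 + 0.06875102 = 0.58417880
  P(H|E) = 0.51542778 / 0.58417880 = 0.8823

Update 2:
  P(E) = 0.7926 × 0.8823 + 0.1966 × 0.1177 = 0.69931098 + 0.02313982 = 0.72245080
  P(H|E) = 0.69931098 / 0.72245080 = 0.9680

Update 3:
  P(E) = 0.7926 × 0.9680 + 0.1966 × 0.0320 = 0.76723680 + 0.00629120 = 0.77352800
  P(H|E) = 0.76723680 / 0.77352800 = 0.9919

Final posterior: 0.9919


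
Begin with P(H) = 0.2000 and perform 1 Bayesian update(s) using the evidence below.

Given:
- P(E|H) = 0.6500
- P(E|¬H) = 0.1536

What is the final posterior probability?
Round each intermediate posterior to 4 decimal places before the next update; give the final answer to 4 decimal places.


Sequential Bayesian updating:

Initial prior: P(H) = 0.2000

Update 1:
  P(E) = 0.6500 × 0.2000 + 0.1536 × 0.8000 = 0.13000000 + 0.12288000 = 0.25288000
  P(H|E) = 0.13000000 / 0.25288000 = 0.5141

Final posterior: 0.5141


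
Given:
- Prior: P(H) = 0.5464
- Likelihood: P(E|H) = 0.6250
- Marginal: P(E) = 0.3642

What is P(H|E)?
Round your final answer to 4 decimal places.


Using Bayes' theorem:

P(H|E) = P(E|H) × P(H) / P(E)
       = 0.6250 × 0.5464 / 0.3642
       = 0.34150000 / 0.3642
       = 0.9377

The evidence strengthens our belief in H.
Prior: 0.5464 → Posterior: 0.9377


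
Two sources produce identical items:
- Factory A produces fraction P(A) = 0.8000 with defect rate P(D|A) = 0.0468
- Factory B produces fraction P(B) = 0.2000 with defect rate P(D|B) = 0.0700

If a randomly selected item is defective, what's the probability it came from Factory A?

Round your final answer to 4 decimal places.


Let A = from Factory A, D = defective

Given:
- P(A) = 0.8000, P(B) = 0.2000
- P(D|A) = 0.0468, P(D|B) = 0.0700

Step 1: Find P(D)
P(D) = P(D|A)P(A) + P(D|B)P(B)
     = 0.0468 × 0.8000 + 0.0700 × 0.2000
     = 0.03744000 + 0.01400000
     = 0.05144000

Step 2: Apply Bayes' theorem
P(A|D) = P(D|A)P(A) / P(D)
       = 0.03744000 / 0.05144000
       = 0.7278


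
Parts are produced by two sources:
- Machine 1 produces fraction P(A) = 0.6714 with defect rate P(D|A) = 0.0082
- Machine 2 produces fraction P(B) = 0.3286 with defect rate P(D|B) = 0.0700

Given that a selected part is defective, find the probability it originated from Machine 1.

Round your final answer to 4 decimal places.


Let A = from Machine 1, D = defective

Given:
- P(A) = 0.6714, P(B) = 0.3286
- P(D|A) = 0.0082, P(D|B) = 0.0700

Step 1: Find P(D)
P(D) = P(D|A)P(A) + P(D|B)P(B)
     = 0.0082 × 0.6714 + 0.0700 × 0.3286
     = 0.00550548 + 0.02300200
     = 0.02850748

Step 2: Apply Bayes' theorem
P(A|D) = P(D|A)P(A) / P(D)
       = 0.00550548 / 0.02850748
       = 0.1931


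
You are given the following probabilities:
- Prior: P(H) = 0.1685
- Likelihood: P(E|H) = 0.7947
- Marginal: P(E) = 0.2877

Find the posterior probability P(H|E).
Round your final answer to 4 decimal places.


Using Bayes' theorem:

P(H|E) = P(E|H) × P(H) / P(E)
       = 0.7947 × 0.1685 / 0.2877
       = 0.13390695 / 0.2877
       = 0.4654

The evidence strengthens our belief in H.
Prior: 0.1685 → Posterior: 0.4654


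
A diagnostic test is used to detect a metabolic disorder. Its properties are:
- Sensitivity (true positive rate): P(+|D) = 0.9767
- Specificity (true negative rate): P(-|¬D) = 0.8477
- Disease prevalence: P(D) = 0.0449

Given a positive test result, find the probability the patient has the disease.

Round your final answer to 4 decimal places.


Let D = has disease, + = positive test

Given:
- P(D) = 0.0449 (prevalence)
- P(+|D) = 0.9767 (sensitivity)
- P(-|¬D) = 0.8477 (specificity)
- P(+|¬D) = 0.1523 (false positive rate = 1 - specificity)

Step 1: Find P(+)
P(+) = P(+|D)P(D) + P(+|¬D)P(¬D)
     = 0.9767 × 0.0449 + 0.1523 × 0.9551
     = 0.04385383 + 0.14546173
     = 0.18931556

Step 2: Apply Bayes' theorem for P(D|+)
P(D|+) = P(+|D)P(D) / P(+)
       = 0.04385383 / 0.18931556
       = 0.2316


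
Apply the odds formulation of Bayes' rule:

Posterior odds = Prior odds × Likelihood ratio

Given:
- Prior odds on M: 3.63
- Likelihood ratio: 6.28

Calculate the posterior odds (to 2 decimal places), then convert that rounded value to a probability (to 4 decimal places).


Step 1: Calculate posterior odds
Posterior odds = Prior odds × LR
               = 3.63 × 6.28
               = 22.80

Step 2: Convert to probability
P(M|E) = Posterior odds / (1 + Posterior odds)
       = 22.80 / (1 + 22.80)
       = 22.80 / 23.80
       = 0.9580

The evidence increased P(M) from 0.7840 to 0.9580.


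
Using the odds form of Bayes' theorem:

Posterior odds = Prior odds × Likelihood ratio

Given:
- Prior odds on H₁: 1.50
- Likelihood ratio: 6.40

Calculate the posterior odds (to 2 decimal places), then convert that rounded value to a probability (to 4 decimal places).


Step 1: Calculate posterior odds
Posterior odds = Prior odds × LR
               = 1.50 × 6.40
               = 9.60

Step 2: Convert to probability
P(H₁|E) = Posterior odds / (1 + Posterior odds)
       = 9.60 / (1 + 9.60)
       = 9.60 / 10.60
       = 0.9057

The evidence increased P(H₁) from 0.6000 to 0.9057.


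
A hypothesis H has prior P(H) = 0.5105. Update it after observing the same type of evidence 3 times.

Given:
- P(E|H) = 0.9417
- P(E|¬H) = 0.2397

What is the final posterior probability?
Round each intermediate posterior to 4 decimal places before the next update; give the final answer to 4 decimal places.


Sequential Bayesian updating:

Initial prior: P(H) = 0.5105

Update 1:
  P(E) = 0.9417 × 0.5105 + 0.2397 × 0.4895 = 0.48073785 + 0.11733315 = 0.59807100
  P(H|E) = 0.48073785 / 0.59807100 = 0.8038

Update 2:
  P(E) = 0.9417 × 0.8038 + 0.2397 × 0.1962 = 0.75693846 + 0.04702914 = 0.80396760
  P(H|E) = 0.75693846 / 0.80396760 = 0.9415

Update 3:
  P(E) = 0.9417 × 0.9415 + 0.2397 × 0.0585 = 0.88661055 + 0.01402245 = 0.90063300
  P(H|E) = 0.88661055 / 0.90063300 = 0.9844

Final posterior: 0.9844


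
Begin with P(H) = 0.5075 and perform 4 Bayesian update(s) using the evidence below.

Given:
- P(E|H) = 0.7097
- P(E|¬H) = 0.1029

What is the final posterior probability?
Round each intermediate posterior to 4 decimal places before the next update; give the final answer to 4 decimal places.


Sequential Bayesian updating:

Initial prior: P(H) = 0.5075

Update 1:
  P(E) = 0.7097 × 0.5075 + 0.1029 × 0.4925 = 0.36017275 + 0.05067825 = 0.41085100
  P(H|E) = 0.36017275 / 0.41085100 = 0.8767

Update 2:
  P(E) = 0.7097 × 0.8767 + 0.1029 × 0.1233 = 0.62219399 + 0.01268757 = 0.63488156
  P(H|E) = 0.62219399 / 0.63488156 = 0.9800

Update 3:
  P(E) = 0.7097 × 0.9800 + 0.1029 × 0.0200 = 0.69550600 + 0.00205800 = 0.69756400
  P(H|E) = 0.69550600 / 0.69756400 = 0.9970

Update 4:
  P(E) = 0.7097 × 0.9970 + 0.1029 × 0.0030 = 0.70757090 + 0.00030870 = 0.70787960
  P(H|E) = 0.70757090 / 0.70787960 = 0.9996

Final posterior: 0.9996


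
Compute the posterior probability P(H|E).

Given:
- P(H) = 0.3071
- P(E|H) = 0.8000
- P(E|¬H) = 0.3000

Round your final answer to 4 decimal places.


Bayes' theorem: P(H|E) = P(E|H) × P(H) / P(E)

Step 1: Calculate P(E) using law of total probability
P(E) = P(E|H)P(H) + P(E|¬H)P(¬H)
     = 0.8000 × 0.3071 + 0.3000 × 0.6929
     = 0.24568000 + 0.20787000
     = 0.45355000

Step 2: Apply Bayes' theorem
P(H|E) = P(E|H) × P(H) / P(E)
       = 0.24568000 / 0.45355000
       = 0.5417


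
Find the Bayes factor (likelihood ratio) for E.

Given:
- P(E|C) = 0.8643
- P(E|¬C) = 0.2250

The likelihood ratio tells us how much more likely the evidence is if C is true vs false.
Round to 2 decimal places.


Likelihood Ratio (LR) = P(E|C) / P(E|¬C)

LR = 0.8643 / 0.2250
   = 3.84

The evidence is 3.84 times more likely if C is true than if C is false.
LR > 1, so observing E raises the odds in favor of C.


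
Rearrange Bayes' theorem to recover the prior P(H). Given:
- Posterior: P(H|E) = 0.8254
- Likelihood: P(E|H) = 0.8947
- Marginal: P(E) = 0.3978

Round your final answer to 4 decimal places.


From Bayes' theorem: P(H|E) = P(E|H) × P(H) / P(E)

Rearranging for P(H):
P(H) = P(H|E) × P(E) / P(E|H)
     = 0.8254 × 0.3978 / 0.8947
     = 0.32834412 / 0.8947
     = 0.3670


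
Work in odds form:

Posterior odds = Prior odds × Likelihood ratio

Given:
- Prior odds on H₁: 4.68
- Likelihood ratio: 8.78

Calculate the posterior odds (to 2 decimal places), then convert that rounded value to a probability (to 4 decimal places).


Step 1: Calculate posterior odds
Posterior odds = Prior odds × LR
               = 4.68 × 8.78
               = 41.09

Step 2: Convert to probability
P(H₁|E) = Posterior odds / (1 + Posterior odds)
       = 41.09 / (1 + 41.09)
       = 41.09 / 42.09
       = 0.9762

The evidence increased P(H₁) from 0.8239 to 0.9762.


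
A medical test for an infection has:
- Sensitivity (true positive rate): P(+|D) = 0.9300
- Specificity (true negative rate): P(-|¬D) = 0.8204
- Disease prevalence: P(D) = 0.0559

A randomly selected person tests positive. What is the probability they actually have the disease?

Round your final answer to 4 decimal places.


Let D = has disease, + = positive test

Given:
- P(D) = 0.0559 (prevalence)
- P(+|D) = 0.9300 (sensitivity)
- P(-|¬D) = 0.8204 (specificity)
- P(+|¬D) = 0.1796 (false positive rate = 1 - specificity)

Step 1: Find P(+)
P(+) = P(+|D)P(D) + P(+|¬D)P(¬D)
     = 0.9300 × 0.0559 + 0.1796 × 0.9441
     = 0.05198700 + 0.16956036
     = 0.22154736

Step 2: Apply Bayes' theorem for P(D|+)
P(D|+) = P(+|D)P(D) / P(+)
       = 0.05198700 / 0.22154736
       = 0.2347


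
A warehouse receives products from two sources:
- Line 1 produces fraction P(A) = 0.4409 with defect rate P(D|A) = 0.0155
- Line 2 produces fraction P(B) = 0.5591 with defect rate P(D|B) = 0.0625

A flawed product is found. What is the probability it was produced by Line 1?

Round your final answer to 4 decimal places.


Let A = from Line 1, D = flawed

Given:
- P(A) = 0.4409, P(B) = 0.5591
- P(D|A) = 0.0155, P(D|B) = 0.0625

Step 1: Find P(D)
P(D) = P(D|A)P(A) + P(D|B)P(B)
     = 0.0155 × 0.4409 + 0.0625 × 0.5591
     = 0.00683395 + 0.03494375
     = 0.04177770

Step 2: Apply Bayes' theorem
P(A|D) = P(D|A)P(A) / P(D)
       = 0.00683395 / 0.04177770
       = 0.1636


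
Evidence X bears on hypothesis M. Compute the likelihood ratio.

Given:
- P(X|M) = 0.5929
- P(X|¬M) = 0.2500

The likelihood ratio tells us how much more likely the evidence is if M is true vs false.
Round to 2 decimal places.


Likelihood Ratio (LR) = P(X|M) / P(X|¬M)

LR = 0.5929 / 0.2500
   = 2.37

The evidence is 2.37 times more likely if M is true than if M is false.
Since LR > 1, the evidence supports M over ¬M.


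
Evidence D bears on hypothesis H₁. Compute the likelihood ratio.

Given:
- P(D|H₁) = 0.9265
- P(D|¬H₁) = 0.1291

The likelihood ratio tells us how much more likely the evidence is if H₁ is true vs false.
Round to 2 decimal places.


Likelihood Ratio (LR) = P(D|H₁) / P(D|¬H₁)

LR = 0.9265 / 0.1291
   = 7.18

The evidence is 7.18 times more likely if H₁ is true than if H₁ is false.
Since LR > 1, the evidence supports H₁ over ¬H₁.


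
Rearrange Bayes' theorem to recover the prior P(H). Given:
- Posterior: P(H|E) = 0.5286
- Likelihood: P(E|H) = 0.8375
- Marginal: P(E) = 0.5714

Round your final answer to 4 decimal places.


From Bayes' theorem: P(H|E) = P(E|H) × P(H) / P(E)

Rearranging for P(H):
P(H) = P(H|E) × P(E) / P(E|H)
     = 0.5286 × 0.5714 / 0.8375
     = 0.30204204 / 0.8375
     = 0.3606


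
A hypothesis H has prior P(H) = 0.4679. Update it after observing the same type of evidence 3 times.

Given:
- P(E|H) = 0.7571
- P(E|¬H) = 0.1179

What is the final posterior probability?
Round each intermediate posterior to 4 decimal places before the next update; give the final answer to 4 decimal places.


Sequential Bayesian updating:

Initial prior: P(H) = 0.4679

Update 1:
  P(E) = 0.7571 × 0.4679 + 0.1179 × 0.5321 = 0.35424709 + 0.06273459 = 0.41698168
  P(H|E) = 0.35424709 / 0.41698168 = 0.8496

Update 2:
  P(E) = 0.7571 × 0.8496 + 0.1179 × 0.1504 = 0.64323216 + 0.01773216 = 0.66096432
  P(H|E) = 0.64323216 / 0.66096432 = 0.9732

Update 3:
  P(E) = 0.7571 × 0.9732 + 0.1179 × 0.0268 = 0.73680972 + 0.00315972 = 0.73996944
  P(H|E) = 0.73680972 / 0.73996944 = 0.9957

Final posterior: 0.9957


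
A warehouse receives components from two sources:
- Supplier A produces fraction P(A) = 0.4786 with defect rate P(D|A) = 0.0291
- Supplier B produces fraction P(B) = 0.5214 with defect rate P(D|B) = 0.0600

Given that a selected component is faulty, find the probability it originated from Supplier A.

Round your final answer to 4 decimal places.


Let A = from Supplier A, D = faulty

Given:
- P(A) = 0.4786, P(B) = 0.5214
- P(D|A) = 0.0291, P(D|B) = 0.0600

Step 1: Find P(D)
P(D) = P(D|A)P(A) + P(D|B)P(B)
     = 0.0291 × 0.4786 + 0.0600 × 0.5214
     = 0.01392726 + 0.03128400
     = 0.04521126

Step 2: Apply Bayes' theorem
P(A|D) = P(D|A)P(A) / P(D)
       = 0.01392726 / 0.04521126
       = 0.3080


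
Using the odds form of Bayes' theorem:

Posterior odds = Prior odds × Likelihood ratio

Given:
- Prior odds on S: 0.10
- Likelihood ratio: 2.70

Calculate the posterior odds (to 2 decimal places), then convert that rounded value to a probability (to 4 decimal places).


Step 1: Calculate posterior odds
Posterior odds = Prior odds × LR
               = 0.10 × 2.70
               = 0.27

Step 2: Convert to probability
P(S|E) = Posterior odds / (1 + Posterior odds)
       = 0.27 / (1 + 0.27)
       = 0.27 / 1.27
       = 0.2126

The evidence increased P(S) from 0.0909 to 0.2126.


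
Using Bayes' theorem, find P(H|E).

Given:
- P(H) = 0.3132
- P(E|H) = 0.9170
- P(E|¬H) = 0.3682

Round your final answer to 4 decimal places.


Bayes' theorem: P(H|E) = P(E|H) × P(H) / P(E)

Step 1: Calculate P(E) using law of total probability
P(E) = P(E|H)P(H) + P(E|¬H)P(¬H)
     = 0.9170 × 0.3132 + 0.3682 × 0.6868
     = 0.28720440 + 0.25287976
     = 0.54008416

Step 2: Apply Bayes' theorem
P(H|E) = P(E|H) × P(H) / P(E)
       = 0.28720440 / 0.54008416
       = 0.5318


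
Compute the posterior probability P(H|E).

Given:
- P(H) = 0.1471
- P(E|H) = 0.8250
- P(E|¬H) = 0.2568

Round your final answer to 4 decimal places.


Bayes' theorem: P(H|E) = P(E|H) × P(H) / P(E)

Step 1: Calculate P(E) using law of total probability
P(E) = P(E|H)P(H) + P(E|¬H)P(¬H)
     = 0.8250 × 0.1471 + 0.2568 × 0.8529
     = 0.12135750 + 0.21902472
     = 0.34038222

Step 2: Apply Bayes' theorem
P(H|E) = P(E|H) × P(H) / P(E)
       = 0.12135750 / 0.34038222
       = 0.3565


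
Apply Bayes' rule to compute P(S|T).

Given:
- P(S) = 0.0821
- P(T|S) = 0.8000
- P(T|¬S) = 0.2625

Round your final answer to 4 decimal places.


Bayes' theorem: P(S|T) = P(T|S) × P(S) / P(T)

Step 1: Calculate P(T) using law of total probability
P(T) = P(T|S)P(S) + P(T|¬S)P(¬S)
     = 0.8000 × 0.0821 + 0.2625 × 0.9179
     = 0.06568000 + 0.24094875
     = 0.30662875

Step 2: Apply Bayes' theorem
P(S|T) = P(T|S) × P(S) / P(T)
       = 0.06568000 / 0.30662875
       = 0.2142


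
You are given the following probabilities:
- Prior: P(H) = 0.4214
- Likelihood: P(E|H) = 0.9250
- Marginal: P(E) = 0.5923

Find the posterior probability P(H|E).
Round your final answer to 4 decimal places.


Using Bayes' theorem:

P(H|E) = P(E|H) × P(H) / P(E)
       = 0.9250 × 0.4214 / 0.5923
       = 0.38979500 / 0.5923
       = 0.6581

The evidence strengthens our belief in H.
Prior: 0.4214 → Posterior: 0.6581


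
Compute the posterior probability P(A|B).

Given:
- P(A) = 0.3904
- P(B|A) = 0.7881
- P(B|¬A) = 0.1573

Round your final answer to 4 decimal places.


Bayes' theorem: P(A|B) = P(B|A) × P(A) / P(B)

Step 1: Calculate P(B) using law of total probability
P(B) = P(B|A)P(A) + P(B|¬A)P(¬A)
     = 0.7881 × 0.3904 + 0.1573 × 0.6096
     = 0.30767424 + 0.09589008
     = 0.40356432

Step 2: Apply Bayes' theorem
P(A|B) = P(B|A) × P(A) / P(B)
       = 0.30767424 / 0.40356432
       = 0.7624
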